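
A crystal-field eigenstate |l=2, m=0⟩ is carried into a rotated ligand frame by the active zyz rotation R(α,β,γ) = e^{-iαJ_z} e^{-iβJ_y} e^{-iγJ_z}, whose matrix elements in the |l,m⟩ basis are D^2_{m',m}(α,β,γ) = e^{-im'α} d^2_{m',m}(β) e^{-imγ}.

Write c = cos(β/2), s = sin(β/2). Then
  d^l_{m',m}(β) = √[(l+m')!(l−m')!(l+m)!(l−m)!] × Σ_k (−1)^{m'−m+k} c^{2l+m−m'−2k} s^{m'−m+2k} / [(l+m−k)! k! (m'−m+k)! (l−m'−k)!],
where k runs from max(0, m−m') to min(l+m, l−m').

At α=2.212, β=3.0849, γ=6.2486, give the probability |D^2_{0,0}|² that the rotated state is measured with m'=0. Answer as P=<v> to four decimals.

First d^2_{0,0}(β=3.0849), then the phase factors e^{-i(0)α} and e^{-i(0)γ}:
Half-angle: c=0.028343, s=0.999598. N=√(2·2·2·2)=4.000000
k: max(0,(0)−(0))=0 … min(2+(0),2−(0))=2
  k=0: (−1)^0·4.0000/(4)·0.0283^4·0.9996^0 = +0.000001
  k=1: (−1)^1·4.0000/(1)·0.0283^2·0.9996^2 = -0.003211
  k=2: (−1)^2·4.0000/(4)·0.0283^0·0.9996^4 = +0.998394
d^2_{0,0}(3.0849) = +0.000001 -0.003211 +0.998394 = +0.995184
|D^2_{0,0}|² = |d^2_{0,0}(β)|² = (+0.995184)² = 0.990391 (the z-rotation phases have unit modulus)

P=0.9904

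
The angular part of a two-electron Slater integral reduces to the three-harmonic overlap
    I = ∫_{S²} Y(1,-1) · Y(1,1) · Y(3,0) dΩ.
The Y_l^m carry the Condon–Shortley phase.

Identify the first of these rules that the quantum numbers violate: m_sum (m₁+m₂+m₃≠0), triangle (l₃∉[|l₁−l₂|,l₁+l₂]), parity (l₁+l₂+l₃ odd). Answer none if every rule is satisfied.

triangle

Σmᵢ = 0  ✓
l₃∈[|l₁−l₂|,l₁+l₂]=[0,2] required, l₃=3 fails  ✗
Σlᵢ = 5 ⇒ odd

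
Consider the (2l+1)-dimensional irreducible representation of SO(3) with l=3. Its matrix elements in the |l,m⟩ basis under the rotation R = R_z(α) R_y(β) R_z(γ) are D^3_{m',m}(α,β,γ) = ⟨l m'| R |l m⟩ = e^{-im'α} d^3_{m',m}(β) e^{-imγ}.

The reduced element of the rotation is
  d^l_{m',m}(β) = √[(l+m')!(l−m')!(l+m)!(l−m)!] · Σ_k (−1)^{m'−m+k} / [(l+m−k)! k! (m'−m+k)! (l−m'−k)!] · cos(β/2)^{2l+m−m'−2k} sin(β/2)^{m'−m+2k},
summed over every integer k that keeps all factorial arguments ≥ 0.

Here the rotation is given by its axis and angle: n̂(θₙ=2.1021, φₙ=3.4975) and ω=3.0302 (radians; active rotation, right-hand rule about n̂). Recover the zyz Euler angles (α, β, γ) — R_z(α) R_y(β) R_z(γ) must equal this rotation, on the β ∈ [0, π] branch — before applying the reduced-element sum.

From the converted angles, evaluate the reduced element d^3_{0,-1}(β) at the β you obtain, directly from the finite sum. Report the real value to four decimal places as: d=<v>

Axis–angle → zyz. n̂ = (sinθₙcosφₙ, sinθₙsinφₙ, cosθₙ) = (-0.808117, -0.300407, -0.506658), ω = 3.0302.
R = I cosω + sinω [n̂]ₓ + (1−cosω) n̂n̂ᵀ gives
  R = [+0.308257, +0.540346, +0.782946; +0.427703, -0.813872, +0.393296; +0.849734, +0.213632, -0.481989]
β = atan2(√(R₁₃²+R₂₃²), R₃₃) = 2.073720; α = atan2(R₂₃, R₁₃) mod 2π = 0.465509; γ = atan2(R₃₂, −R₃₁) mod 2π = 2.895287
d^3_{0,-1}(β=2.0737) via the finite sum:
c=cos(2.073720/2)=0.508926, s=sin(2.073720/2)=0.860810; N=√[6·6·2·24]=41.569219
The bounds max(0,m−m')=0 and min(l+m,l−m')=2 give 3 terms
  k=0: (−1)^1·41.5692/(12)·0.5089^5·0.8608^1 = -0.101805
  k=1: (−1)^2·41.5692/(4)·0.5089^3·0.8608^3 = +0.873771
  k=2: (−1)^3·41.5692/(12)·0.5089^1·0.8608^5 = -0.833264
d^3_{0,-1}(2.0737) = -0.101805 +0.873771 -0.833264 = -0.061298

d=-0.0613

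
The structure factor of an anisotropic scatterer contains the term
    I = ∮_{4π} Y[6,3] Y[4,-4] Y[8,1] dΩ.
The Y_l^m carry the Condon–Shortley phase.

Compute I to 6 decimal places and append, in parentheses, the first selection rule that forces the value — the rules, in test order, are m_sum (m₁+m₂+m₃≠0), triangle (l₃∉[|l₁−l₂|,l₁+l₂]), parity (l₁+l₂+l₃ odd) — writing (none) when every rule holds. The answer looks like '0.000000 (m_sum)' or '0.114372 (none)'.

0.079258 (none)

Checks pass: Σm=0; 18 even; l₃=8∈[2,10].
(2·6+1)(2·4+1)(2·8+1) = 1989
Δ: 2! 10! 6! / 19! → 1/23279256
sum: t=0:+1/1658880 t=1:−1/518400 t=2:+1/1658880 = -1/1382400
3j²(6 4 8; 0 0 0) = Δ·Π!·Σ² = 504/46189  (sign -1)
sum: t=0:+1/43545600 = 1/43545600
3j²(6 4 8; 3 -4 1) = Δ·Π!·Σ² = 168/46189  (sign -1)
combine: 4πI² = 1989·504/46189·168/46189 = 762048/9653501
take √, sign +1: I = 0.07925813
No selection rule forces the value: the integral is nonzero (none).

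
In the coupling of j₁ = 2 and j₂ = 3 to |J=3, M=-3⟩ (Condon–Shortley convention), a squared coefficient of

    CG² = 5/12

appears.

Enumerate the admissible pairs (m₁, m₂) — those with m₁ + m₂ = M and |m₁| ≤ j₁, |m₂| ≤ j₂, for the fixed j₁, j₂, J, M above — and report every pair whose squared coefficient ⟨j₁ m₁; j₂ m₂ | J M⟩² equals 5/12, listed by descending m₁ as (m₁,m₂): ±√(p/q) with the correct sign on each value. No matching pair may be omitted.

Admissible pairs with m₁+m₂ = M = -3: (-2,-1), (-1,-2), (0,-3)
  (m₁,m₂)=(0,-3): CG² = 5/12, CG = +√(5/12)   ← matches the target
  (m₁,m₂)=(-1,-2): CG² = 5/12, CG = −√(5/12)   ← matches the target
  (m₁,m₂)=(-2,-1): CG² = 1/6, CG = +√(1/6)
Pairs with CG² = 5/12: (0,-3): +√(5/12); (-1,-2): −√(5/12)

(0,-3): +√(5/12); (-1,-2): −√(5/12)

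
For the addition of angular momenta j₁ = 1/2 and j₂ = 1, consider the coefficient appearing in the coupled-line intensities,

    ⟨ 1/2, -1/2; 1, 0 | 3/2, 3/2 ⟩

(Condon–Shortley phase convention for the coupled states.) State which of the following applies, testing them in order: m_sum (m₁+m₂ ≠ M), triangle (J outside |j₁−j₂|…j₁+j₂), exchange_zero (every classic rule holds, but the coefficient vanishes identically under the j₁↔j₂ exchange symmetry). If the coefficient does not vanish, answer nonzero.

m-sum: m₁+m₂ = -1/2+0 = -1/2, M = 3/2  ✗ ⇒ coefficient is 0

m_sum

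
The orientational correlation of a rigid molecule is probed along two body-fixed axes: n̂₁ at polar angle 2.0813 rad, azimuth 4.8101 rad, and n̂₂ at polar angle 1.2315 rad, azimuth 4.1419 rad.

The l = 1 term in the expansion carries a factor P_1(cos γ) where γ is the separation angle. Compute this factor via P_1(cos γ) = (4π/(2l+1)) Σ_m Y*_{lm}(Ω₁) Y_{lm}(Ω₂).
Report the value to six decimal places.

Term-by-term m-sum for l=1 (normalisation 4π/3 = 4.188790):
  m=-1: Y*=+0.029407-0.300005i  Y=-0.175945+0.274203i  product +0.077088+0.060848i
  m=+0: Y*=-0.238739-0.000000i  Y=+0.162618+0.000000i  product -0.038823-0.000000i
  m=+1: Y*=-0.029407-0.300005i  Y=+0.175945+0.274203i  product +0.077088-0.060848i
Total Σ_m = +0.115353+0.000000i. Multiply by 4.188790: +0.483190+0.000000i. P_1(cos γ) = 0.483190

0.483190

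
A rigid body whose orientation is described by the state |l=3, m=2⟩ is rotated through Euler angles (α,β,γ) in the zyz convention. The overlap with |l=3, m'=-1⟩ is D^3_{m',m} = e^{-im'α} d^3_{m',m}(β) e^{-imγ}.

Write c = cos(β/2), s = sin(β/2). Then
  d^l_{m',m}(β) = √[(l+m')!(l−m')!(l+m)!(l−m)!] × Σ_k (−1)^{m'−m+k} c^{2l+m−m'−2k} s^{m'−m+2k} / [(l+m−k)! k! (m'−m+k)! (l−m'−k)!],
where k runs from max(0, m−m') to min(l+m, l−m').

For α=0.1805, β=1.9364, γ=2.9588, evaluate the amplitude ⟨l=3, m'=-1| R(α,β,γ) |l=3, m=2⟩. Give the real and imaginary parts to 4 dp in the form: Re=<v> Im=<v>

D^3_{-1,2}(0.1805,1.9364,2.9588) = e^{-i·-1·0.1805}·d^3_{-1,2}(1.9364)·e^{-i·2·2.9588}. Compute d first:
Half-angle: c=0.566783, s=0.823867. N=√(2·24·120·1)=75.894664
Admissible k: 3..4 (factorial args all ≥0)
  k=3: (−1)^0·75.8947/(12)·0.5668^3·0.8239^3 = +0.643950
  k=4: (−1)^1·75.8947/(24)·0.5668^1·0.8239^5 = -0.680303
d^3_{-1,2}(1.9364) = +0.643950 -0.680303 = -0.036352
D = (+0.983754+0.179521i)·(-0.036352)·(+0.933915+0.357496i) = -0.031065-0.018879i

Re=-0.0311 Im=-0.0189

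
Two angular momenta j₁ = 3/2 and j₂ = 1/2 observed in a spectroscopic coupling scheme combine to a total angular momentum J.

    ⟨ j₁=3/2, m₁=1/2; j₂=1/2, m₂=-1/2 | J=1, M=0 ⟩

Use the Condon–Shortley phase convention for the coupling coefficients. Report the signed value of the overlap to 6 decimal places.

+0.707107  (= +√(1/2))

j₁+j₂−J=1  J+j₁−j₂=2  J−j₁+j₂=0  j₁+j₂+J+1=4
(j₁±m₁, j₂±m₂, J±M) = (2,1,0,1,1,1)
P² = 1/2
sum k=0..0:
  [0] +1/1 = 1
S = 1
C² = P²·S² = 1/2 ; C = +0.707107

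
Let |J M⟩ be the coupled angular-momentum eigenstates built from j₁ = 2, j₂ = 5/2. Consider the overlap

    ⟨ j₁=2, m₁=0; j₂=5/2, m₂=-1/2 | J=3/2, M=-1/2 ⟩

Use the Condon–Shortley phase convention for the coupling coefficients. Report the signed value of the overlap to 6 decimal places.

−√(2/35) ≈ -0.239046

√[4·3!1!2!/7! · 2!2!2!3!1!2!] = √(32/35)
  +(−1)^1/∏(1,2,1,1,0,1)! = -1/2  (running -1/2)
  +(−1)^2/∏(2,1,0,0,1,2)! = 1/4  (running -1/4)
⟨..|..⟩ = √(32/35)·(-1/4) = -0.239046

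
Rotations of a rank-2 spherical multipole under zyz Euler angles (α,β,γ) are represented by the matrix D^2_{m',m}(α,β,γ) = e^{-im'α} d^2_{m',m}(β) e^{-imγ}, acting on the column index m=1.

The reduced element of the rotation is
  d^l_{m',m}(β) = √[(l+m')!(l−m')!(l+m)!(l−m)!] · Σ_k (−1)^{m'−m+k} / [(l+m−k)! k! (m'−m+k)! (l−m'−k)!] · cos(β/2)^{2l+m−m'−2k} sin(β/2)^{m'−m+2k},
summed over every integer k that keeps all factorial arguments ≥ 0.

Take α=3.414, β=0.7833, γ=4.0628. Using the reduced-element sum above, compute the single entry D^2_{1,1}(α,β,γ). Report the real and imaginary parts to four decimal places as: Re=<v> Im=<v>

D^2_{1,1}(3.4140,0.7833,4.0628) = e^{-i·1·3.4140}·d^2_{1,1}(0.7833)·e^{-i·1·4.0628}. Compute d first:
With c≡cos(β/2)=0.924280 and s≡sin(β/2)=0.381714, N=[6·1·6·1]^{1/2}=6.000000
k∈{0,1} keeps every argument non-negative
  k=0: (−1)^0·6.0000/(6)·0.9243^4·0.3817^0 = +0.729819
  k=1: (−1)^1·6.0000/(2)·0.9243^2·0.3817^2 = -0.373426
d^2_{1,1}(0.7833) = +0.729819 -0.373426 = +0.356393
Attach z-rotation phases: D = e^{-i(1)(3.4140)}·(+0.356393)·e^{-i(1)(4.0628)} = +0.131260-0.331340i

Re=0.1313 Im=-0.3313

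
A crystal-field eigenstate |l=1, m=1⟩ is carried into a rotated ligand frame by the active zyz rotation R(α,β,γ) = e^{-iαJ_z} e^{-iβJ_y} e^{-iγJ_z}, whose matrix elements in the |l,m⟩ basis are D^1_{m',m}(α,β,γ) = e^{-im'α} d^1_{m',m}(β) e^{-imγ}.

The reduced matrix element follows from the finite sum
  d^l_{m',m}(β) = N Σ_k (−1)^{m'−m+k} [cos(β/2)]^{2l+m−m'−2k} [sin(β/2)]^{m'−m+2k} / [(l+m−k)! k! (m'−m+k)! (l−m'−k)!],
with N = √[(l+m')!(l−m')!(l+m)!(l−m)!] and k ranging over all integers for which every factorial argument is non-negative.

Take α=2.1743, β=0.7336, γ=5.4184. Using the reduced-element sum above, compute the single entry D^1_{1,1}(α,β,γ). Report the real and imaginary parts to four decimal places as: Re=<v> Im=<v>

Split into d^1_{1,1}(β=0.7336) × two z-phases.
Half-angle: c=0.933480, s=0.358630. N=√(2·1·2·1)=2.000000
The bounds max(0,m−m')=0 and min(l+m,l−m')=0 give 1 term
  k=0: (−1)^0·2.0000/(2)·0.9335^2·0.3586^0 = +0.871384
d^1_{1,1}(0.7336) = +0.871384
Phases: e^{-i·(1)·2.1743}=-0.567531-0.823352i, e^{-i·(1)·5.4184}=+0.648804+0.760956i ⇒ D=+0.225095-0.841809i

Re=0.2251 Im=-0.8418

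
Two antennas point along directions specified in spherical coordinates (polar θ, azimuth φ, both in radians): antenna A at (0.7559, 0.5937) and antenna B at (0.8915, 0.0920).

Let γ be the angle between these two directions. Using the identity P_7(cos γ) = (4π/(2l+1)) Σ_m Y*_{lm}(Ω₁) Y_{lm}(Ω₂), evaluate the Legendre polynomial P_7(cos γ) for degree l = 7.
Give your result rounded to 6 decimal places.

-0.236323

Summing Y*_{l m}(θ₁,φ₁)·Y_{l m}(θ₂,φ₂) over m ∈ [−7, 7]; prefactor 4π/(2·7+1) = 0.837758:
  m=-7: Y*=-0.01887 - 0.03034j  Y=0.06900 - 0.05180j  product -0.00287 - 0.00112j
  m=-6: Y*=-0.12946 - 0.05791j  Y=0.22197 - 0.13670j  product -0.03665 + 0.00484j
  m=-5: Y*=-0.32293 + 0.05646j  Y=0.38718 - 0.19183j  product -0.11420 + 0.08381j
  m=-4: Y*=-0.33060 + 0.31852j  Y=0.33588 - 0.12950j  product -0.06979 + 0.14980j
  m=-3: Y*=-0.06071 + 0.28440j  Y=-0.03874 + 0.01097j  product -0.00077 - 0.01168j
  m=-2: Y*=-0.06318 - 0.15663j  Y=-0.35911 + 0.06683j  product 0.03316 + 0.05203j
  m=-1: Y*=-0.31278 - 0.21110j  Y=-0.12130 + 0.01119j  product 0.04030 + 0.02211j
  m=+0: Y*=0.05886 + 0.00000j  Y=0.33241 + 0.00000j  product 0.01957 + 0.00000j
  m=+1: Y*=0.31278 - 0.21110j  Y=0.12130 + 0.01119j  product 0.04030 - 0.02211j
  m=+2: Y*=-0.06318 + 0.15663j  Y=-0.35911 - 0.06683j  product 0.03316 - 0.05203j
  m=+3: Y*=0.06071 + 0.28440j  Y=0.03874 + 0.01097j  product -0.00077 + 0.01168j
  m=+4: Y*=-0.33060 - 0.31852j  Y=0.33588 + 0.12950j  product -0.06979 - 0.14980j
  m=+5: Y*=0.32293 + 0.05646j  Y=-0.38718 - 0.19183j  product -0.11420 - 0.08381j
  m=+6: Y*=-0.12946 + 0.05791j  Y=0.22197 + 0.13670j  product -0.03665 - 0.00484j
  m=+7: Y*=0.01887 - 0.03034j  Y=-0.06900 - 0.05180j  product -0.00287 + 0.00112j
Σ over m = -0.28209 + 0.00000j; ×(4π/15) → -0.23632 + 0.00000j. Real part: -0.236323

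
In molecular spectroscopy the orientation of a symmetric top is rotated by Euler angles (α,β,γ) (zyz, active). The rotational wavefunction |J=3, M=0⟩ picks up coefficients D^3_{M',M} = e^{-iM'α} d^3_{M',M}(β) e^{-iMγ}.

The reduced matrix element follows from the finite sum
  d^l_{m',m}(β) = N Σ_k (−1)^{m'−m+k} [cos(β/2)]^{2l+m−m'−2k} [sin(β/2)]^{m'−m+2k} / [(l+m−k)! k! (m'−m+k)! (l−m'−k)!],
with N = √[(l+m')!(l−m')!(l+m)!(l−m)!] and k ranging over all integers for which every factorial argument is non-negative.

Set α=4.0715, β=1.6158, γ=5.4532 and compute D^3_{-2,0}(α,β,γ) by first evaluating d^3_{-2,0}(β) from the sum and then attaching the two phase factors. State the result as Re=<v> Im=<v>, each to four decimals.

Re=0.0175 Im=-0.0589

Split into d^3_{-2,0}(β=1.6158) × two z-phases.
c=cos(1.615800/2)=0.691018, s=sin(1.615800/2)=0.722838; N=√[1·120·6·6]=65.726707
Admissible k: 2..3 (factorial args all ≥0)
  k=2: (−1)^0·65.7267/(12)·0.6910^4·0.7228^2 = +0.652528
  k=3: (−1)^1·65.7267/(12)·0.6910^2·0.7228^4 = -0.714007
d^3_{-2,0}(1.6158) = +0.652528 -0.714007 = -0.061478
Phases: e^{-i·(-2)·4.0715}=-0.285011+0.958524i, e^{-i·(0)·5.4532}=+1.000000+0.000000i ⇒ D=+0.017522-0.058928i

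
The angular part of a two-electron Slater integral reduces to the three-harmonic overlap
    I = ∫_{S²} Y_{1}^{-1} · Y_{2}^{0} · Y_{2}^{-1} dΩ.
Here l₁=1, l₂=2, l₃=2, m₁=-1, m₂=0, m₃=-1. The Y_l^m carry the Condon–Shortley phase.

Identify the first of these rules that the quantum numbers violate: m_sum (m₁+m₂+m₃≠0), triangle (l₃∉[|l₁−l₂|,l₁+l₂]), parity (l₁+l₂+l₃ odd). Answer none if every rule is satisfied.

m_sum

m₁+m₂+m₃ = -1 + 0 − 1 = -2  ✗
triangle: |1−2|=1 ≤ l₃=2 ≤ 1+2=3
parity: l₁+l₂+l₃ = 5 is odd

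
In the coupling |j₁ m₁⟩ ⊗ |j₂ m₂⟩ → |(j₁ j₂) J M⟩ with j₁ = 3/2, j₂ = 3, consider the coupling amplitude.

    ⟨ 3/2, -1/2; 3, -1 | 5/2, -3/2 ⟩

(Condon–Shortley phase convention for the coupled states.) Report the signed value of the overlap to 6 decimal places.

-0.591608  (= −√(7/20))

j₁+j₂−J=2  J+j₁−j₂=1  J−j₁+j₂=4  j₁+j₂+J+1=8
(j₁±m₁, j₂±m₂, J±M) = (1,2,2,4,1,4)
P² = 576/35
sum k=1..2:
  [1] −1/6 = -1/6
  [2] +1/48 = 1/48
S = -7/48
C² = P²·S² = 7/20 ; C = -0.591608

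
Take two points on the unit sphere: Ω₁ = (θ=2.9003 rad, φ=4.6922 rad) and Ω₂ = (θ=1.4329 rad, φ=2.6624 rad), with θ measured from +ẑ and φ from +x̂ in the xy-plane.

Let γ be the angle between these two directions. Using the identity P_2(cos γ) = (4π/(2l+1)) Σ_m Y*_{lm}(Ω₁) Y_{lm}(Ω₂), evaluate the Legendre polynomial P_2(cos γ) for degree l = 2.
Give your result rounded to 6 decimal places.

Summing Y*_{l m}(θ₁,φ₁)·Y_{l m}(θ₂,φ₂) over m ∈ [−2, 2]; prefactor 4π/(2·2+1) = 2.513274:
  m=-2: (-0.022039+0.000890i) × (+0.217851+0.310102i) = -0.005077-0.006640i  (running Σ = -0.005077-0.006640i)
  m=-1: (+0.003619+0.179222i) × (-0.093339-0.048497i) = +0.008354-0.016904i  (running Σ = +0.003277-0.023544i)
  m=0: (+0.576756-0.000000i) × (-0.297513+0.000000i) = -0.171593+0.000000i  (running Σ = -0.168316-0.023544i)
  m=1: (-0.003619+0.179222i) × (+0.093339-0.048497i) = +0.008354+0.016904i  (running Σ = -0.159962-0.006640i)
  m=2: (-0.022039-0.000890i) × (+0.217851-0.310102i) = -0.005077+0.006640i  (running Σ = -0.165039+0.000000i)
Σ over m = -0.165039+0.000000i; ×(4π/5) → -0.414788+0.000000i. Real part: -0.414788

-0.414788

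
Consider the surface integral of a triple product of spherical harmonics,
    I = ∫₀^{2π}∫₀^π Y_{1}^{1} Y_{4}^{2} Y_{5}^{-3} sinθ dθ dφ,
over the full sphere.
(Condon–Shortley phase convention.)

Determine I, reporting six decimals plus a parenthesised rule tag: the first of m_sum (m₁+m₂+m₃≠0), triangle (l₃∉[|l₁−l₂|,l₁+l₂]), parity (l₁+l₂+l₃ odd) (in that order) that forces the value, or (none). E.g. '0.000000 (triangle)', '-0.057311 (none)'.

-0.259847 (none)

Checks pass: Σm=0; 10 even; l₃=5∈[3,5].
(2·1+1)(2·4+1)(2·5+1) = 297
Δ: 0! 2! 8! / 11! → 1/495
sum: t=0:+1/576 = 1/576
3j²(1 4 5; 0 0 0) = Δ·Π!·Σ² = 5/99  (sign -1)
sum: t=0:+1/2880 = 1/2880
3j²(1 4 5; 1 2 -3) = Δ·Π!·Σ² = 28/495  (sign +1)
combine: 4πI² = 297·5/99·28/495 = 28/33
take √, sign -1: I = -0.25984664
No selection rule forces the value: the integral is nonzero (none).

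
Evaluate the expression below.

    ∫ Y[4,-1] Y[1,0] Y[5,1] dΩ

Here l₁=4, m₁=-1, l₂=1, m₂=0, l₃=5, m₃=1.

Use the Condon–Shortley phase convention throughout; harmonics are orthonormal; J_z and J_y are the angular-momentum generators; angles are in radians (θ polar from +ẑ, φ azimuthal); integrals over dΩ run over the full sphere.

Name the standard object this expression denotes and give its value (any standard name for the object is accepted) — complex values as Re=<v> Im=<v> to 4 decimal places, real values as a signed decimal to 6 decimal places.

Gaunt coefficient, -0.240571

This is a Gaunt coefficient — the integral of a triple product of spherical harmonics over the sphere.
Checks pass: Σm=0; 10 even; l₃=5∈[3,5].
(2·4+1)(2·1+1)(2·5+1) = 297
Δ: 0! 8! 2! / 11! → 1/495
sum: t=0:+1/576 = 1/576
3j²(4 1 5; 0 0 0) = Δ·Π!·Σ² = 5/99  (sign -1)
sum: t=0:+1/720 = 1/720
3j²(4 1 5; -1 0 1) = Δ·Π!·Σ² = 8/165  (sign +1)
combine: 4πI² = 297·5/99·8/165 = 8/11
take √, sign -1: I = -0.24057125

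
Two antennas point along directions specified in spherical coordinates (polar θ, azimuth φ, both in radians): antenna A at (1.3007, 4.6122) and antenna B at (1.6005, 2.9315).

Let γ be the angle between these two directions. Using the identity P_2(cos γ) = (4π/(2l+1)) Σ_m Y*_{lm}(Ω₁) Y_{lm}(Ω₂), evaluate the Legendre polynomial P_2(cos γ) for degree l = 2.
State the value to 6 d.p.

Term-by-term m-sum for l=2 (normalisation 4π/5 = 2.513274):
  m=-2: Y*=-0.351595+0.071410i  Y=+0.352362+0.157434i  product -0.135131-0.030191i
  m=-1: Y*=-0.019870-0.197665i  Y=+0.022430+0.004783i  product +0.000500-0.004529i
  m=+0: Y*=-0.248028-0.000000i  Y=-0.314557+0.000000i  product +0.078019+0.000000i
  m=+1: Y*=+0.019870-0.197665i  Y=-0.022430+0.004783i  product +0.000500+0.004529i
  m=+2: Y*=-0.351595-0.071410i  Y=+0.352362-0.157434i  product -0.135131+0.030191i
Accumulated sum -0.191244-0.000000i; after 4π/(2l+1) scaling, -0.480648-0.000000i ⇒ P_2 = -0.480648

-0.480648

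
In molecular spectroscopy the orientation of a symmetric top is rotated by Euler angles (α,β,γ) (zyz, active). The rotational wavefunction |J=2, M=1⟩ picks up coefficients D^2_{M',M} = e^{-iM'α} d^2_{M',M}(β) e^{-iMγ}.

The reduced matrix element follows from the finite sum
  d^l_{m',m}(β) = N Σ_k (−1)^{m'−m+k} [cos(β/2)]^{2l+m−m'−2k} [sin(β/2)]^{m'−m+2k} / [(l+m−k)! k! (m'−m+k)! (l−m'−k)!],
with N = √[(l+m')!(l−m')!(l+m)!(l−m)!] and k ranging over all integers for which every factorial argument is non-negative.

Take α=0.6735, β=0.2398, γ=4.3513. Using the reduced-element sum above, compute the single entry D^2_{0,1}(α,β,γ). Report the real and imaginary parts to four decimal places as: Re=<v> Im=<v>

Re=-0.0998 Im=0.2643

First d^2_{0,1}(β=0.2398), then the phase factors e^{-i(0)α} and e^{-i(1)γ}:
Half-angle: c=0.992821, s=0.119613. N=√(2·2·6·1)=4.898979
k: max(0,(1)−(0))=1 … min(2+(1),2−(0))=2
  k=1: (−1)^0·4.8990/(2)·0.9928^3·0.1196^1 = +0.286725
  k=2: (−1)^1·4.8990/(2)·0.9928^1·0.1196^3 = -0.004162
d^2_{0,1}(0.2398) = +0.286725 -0.004162 = +0.282564
Attach z-rotation phases: D = e^{-i(0)(0.6735)}·(+0.282564)·e^{-i(1)(4.3513)} = -0.099828+0.264342i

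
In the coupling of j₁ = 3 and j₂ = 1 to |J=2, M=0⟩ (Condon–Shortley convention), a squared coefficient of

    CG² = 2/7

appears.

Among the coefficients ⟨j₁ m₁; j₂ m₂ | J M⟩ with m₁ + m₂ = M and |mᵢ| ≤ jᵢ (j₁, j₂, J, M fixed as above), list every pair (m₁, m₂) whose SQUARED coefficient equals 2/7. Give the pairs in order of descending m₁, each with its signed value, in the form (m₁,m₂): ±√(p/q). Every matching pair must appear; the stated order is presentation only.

Admissible pairs with m₁+m₂ = M = 0: (-1,1), (0,0), (1,-1)
  (m₁,m₂)=(1,-1): CG² = 2/7, CG = +√(2/7)   ← matches the target
  (m₁,m₂)=(0,0): CG² = 3/7, CG = −√(3/7)
  (m₁,m₂)=(-1,1): CG² = 2/7, CG = +√(2/7)   ← matches the target
Pairs with CG² = 2/7: (1,-1): +√(2/7); (-1,1): +√(2/7)

(1,-1): +√(2/7); (-1,1): +√(2/7)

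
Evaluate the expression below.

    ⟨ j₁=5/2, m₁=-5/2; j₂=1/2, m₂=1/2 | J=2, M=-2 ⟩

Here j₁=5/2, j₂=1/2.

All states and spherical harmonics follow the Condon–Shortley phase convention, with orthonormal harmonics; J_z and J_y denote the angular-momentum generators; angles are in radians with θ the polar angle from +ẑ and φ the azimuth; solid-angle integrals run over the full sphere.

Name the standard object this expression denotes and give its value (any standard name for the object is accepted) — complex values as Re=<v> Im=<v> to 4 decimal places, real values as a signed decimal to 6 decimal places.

This is a Clebsch–Gordan (vector-coupling) coefficient.
√[5·1!4!0!/6! · 0!5!1!0!0!4!] = √(480)
  +(−1)^1/∏(1,0,4,0,0,0)! = -1/24  (running -1/24)
⟨..|..⟩ = √(480)·(-1/24) = -0.912871

Clebsch–Gordan coefficient, −√(5/6) ≈ -0.912871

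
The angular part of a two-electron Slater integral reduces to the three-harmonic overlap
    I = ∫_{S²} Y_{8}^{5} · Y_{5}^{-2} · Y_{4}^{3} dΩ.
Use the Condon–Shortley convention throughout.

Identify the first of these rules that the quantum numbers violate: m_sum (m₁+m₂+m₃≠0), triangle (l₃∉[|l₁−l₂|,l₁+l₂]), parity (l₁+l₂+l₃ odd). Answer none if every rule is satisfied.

m_sum

m₁+m₂+m₃ = 5 − 2 + 3 = 6  ✗
triangle: |8−5|=3 ≤ l₃=4 ≤ 8+5=13
parity: l₁+l₂+l₃ = 17 is odd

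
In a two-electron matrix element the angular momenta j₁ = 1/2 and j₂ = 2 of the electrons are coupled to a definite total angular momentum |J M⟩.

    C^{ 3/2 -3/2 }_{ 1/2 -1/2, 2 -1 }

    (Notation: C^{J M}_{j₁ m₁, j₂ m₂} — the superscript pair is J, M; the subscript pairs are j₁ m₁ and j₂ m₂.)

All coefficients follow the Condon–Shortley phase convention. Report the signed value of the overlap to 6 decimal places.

−√(1/5) = -0.447214

triangle: 1!*0!*3!/5! = 6/120
(j±m)!: 0!*1!*1!*3!*0!*3! = 36
prefactor² = (2J+1)*Δ*N² = 36/5
  k=1: −1/(1!*0!*0!*0!*0!*3!) = -1/6
Σ = -1/6  ⇒  CG² = 36/5*(-1/6)² = 1/5
CG = −√(1/5) = -0.447214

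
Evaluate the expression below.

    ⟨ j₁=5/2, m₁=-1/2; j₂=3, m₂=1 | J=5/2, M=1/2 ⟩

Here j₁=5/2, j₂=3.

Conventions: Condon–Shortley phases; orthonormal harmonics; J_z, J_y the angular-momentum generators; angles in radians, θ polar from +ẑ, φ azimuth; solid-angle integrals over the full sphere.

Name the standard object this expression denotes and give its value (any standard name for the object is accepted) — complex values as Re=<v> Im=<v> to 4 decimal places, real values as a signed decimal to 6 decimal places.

This is a Clebsch–Gordan (vector-coupling) coefficient.
j₁+j₂−J=3  J+j₁−j₂=2  J−j₁+j₂=3  j₁+j₂+J+1=9
(j₁±m₁, j₂±m₂, J±M) = (2,3,4,2,3,2)
P² = 288/35
sum k=1..3:
  [1] −1/24 = -1/24
  [2] +1/4 = 1/4
  [3] −1/24 = -1/24
S = 1/6
C² = P²·S² = 8/35 ; C = +0.478091

Clebsch–Gordan coefficient, +√(8/35) ≈ +0.478091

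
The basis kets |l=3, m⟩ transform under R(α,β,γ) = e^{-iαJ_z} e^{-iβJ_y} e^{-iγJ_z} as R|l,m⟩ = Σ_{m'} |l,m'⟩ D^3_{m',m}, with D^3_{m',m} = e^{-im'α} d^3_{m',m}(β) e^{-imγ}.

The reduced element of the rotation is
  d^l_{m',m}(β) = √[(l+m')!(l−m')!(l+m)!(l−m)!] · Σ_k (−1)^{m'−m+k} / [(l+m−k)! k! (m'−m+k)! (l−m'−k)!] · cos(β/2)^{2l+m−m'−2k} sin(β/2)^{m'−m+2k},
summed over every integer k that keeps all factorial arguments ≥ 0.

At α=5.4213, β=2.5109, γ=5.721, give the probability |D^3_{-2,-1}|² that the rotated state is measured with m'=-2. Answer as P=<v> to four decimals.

P=0.0236

First d^3_{-2,-1}(β=2.5109), then the phase factors e^{-i(-2)α} and e^{-i(-1)γ}:
With c≡cos(β/2)=0.310146 and s≡sin(β/2)=0.950689, N=[1·120·2·24]^{1/2}=75.894664
k: max(0,(-1)−(-2))=1 … min(3+(-1),3−(-2))=2
  k=1: (−1)^0·75.8947/(24)·0.3101^5·0.9507^1 = +0.008627
  k=2: (−1)^1·75.8947/(12)·0.3101^3·0.9507^3 = -0.162122
d^3_{-2,-1}(2.5109) = +0.008627 -0.162122 = -0.153495
|D^3_{-2,-1}|² = |d^3_{-2,-1}(β)|² = (-0.153495)² = 0.023561 (the z-rotation phases have unit modulus)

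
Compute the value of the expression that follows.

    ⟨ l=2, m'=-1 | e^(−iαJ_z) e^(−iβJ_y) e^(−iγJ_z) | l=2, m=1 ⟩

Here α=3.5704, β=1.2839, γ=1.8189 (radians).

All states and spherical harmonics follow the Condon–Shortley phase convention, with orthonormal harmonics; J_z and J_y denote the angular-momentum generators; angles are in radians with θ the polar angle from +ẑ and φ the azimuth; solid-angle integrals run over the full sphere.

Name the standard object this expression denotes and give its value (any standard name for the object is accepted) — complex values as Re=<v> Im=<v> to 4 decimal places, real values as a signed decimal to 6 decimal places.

This is a Wigner D-matrix element — the rotation-matrix element ⟨l m'| R(α,β,γ) |l m⟩ in the angular-momentum basis.
Split into d^2_{-1,1}(β=1.2839) × two z-phases.
c=cos(1.283900/2)=0.800930, s=sin(1.283900/2)=0.598758; N=√[1·6·6·1]=6.000000
k∈{2,3} keeps every argument non-negative
  k=2: (−1)^0·6.0000/(2)·0.8009^2·0.5988^2 = +0.689943
  k=3: (−1)^1·6.0000/(6)·0.8009^0·0.5988^4 = -0.128531
d^2_{-1,1}(1.2839) = +0.689943 -0.128531 = +0.561413
D = (-0.909462-0.415786i)·(+0.561413)·(-0.245566-0.969380i) = -0.100898+0.552271i

Wigner D-matrix element, Re=-0.1009 Im=0.5523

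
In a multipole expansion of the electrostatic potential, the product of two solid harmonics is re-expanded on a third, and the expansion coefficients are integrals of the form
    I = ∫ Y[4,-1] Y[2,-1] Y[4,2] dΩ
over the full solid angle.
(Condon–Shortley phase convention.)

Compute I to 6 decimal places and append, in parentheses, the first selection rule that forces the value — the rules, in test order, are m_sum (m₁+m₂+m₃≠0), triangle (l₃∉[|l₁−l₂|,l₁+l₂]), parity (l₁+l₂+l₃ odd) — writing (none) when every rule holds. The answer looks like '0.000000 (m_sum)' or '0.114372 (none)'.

m-sum 0 ✓  L=10 even ✓  2≤4≤6 ✓
Π(2lᵢ+1) = 9×5×9 = 405
triangle coeff Δ(4,2,4) = 1/13860
Σ_t [0,2]: t=0:+1/192 t=1:−1/36 t=2:+1/192 = -5/288
(3j)²=20/693 [(4 2 4; 0 0 0)], sign=-1
Σ_t [0,1]: t=0:+1/240 t=1:−1/96 = -1/160
(3j)²=27/1540 [(4 2 4; -1 -1 2)], sign=-1
⇒ 4πI² = 1215/5929
I = (+1)√(1215/5929/(4π)) = 0.12770047
No selection rule forces the value: the integral is nonzero (none).

0.127700 (none)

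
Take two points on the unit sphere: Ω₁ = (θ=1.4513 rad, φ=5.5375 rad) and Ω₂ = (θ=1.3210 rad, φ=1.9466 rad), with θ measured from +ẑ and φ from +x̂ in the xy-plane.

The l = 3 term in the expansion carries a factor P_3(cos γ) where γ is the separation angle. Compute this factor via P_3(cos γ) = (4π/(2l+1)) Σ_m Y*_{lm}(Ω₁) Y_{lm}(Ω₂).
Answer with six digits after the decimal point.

-0.210806

Addition theorem: P_3(cos γ) = (4π/7) Σ_m Y*_{lm}(Ω₁) Y_{lm}(Ω₂), m = −3…3:
  m=-3: (-0.25239 - 0.32103j) × (0.34287 + 0.16283j) = -0.03426 - 0.15117j  (running Σ = -0.03426 - 0.15117j)
  m=-2: (0.00953 - 0.11972j) × (-0.17330 + 0.16197j) = 0.01774 + 0.02229j  (running Σ = -0.01652 - 0.12888j)
  m=-1: (-0.21897 + 0.20224j) × (0.07981 + 0.20229j) = -0.05839 - 0.02815j  (running Σ = -0.07491 - 0.15703j)
  m=0: (-0.13030 + 0.00000j) × (-0.24857 + 0.00000j) = 0.03239 + 0.00000j  (running Σ = -0.04252 - 0.15703j)
  m=1: (0.21897 + 0.20224j) × (-0.07981 + 0.20229j) = -0.05839 + 0.02815j  (running Σ = -0.10091 - 0.12888j)
  m=2: (0.00953 + 0.11972j) × (-0.17330 - 0.16197j) = 0.01774 - 0.02229j  (running Σ = -0.08317 - 0.15117j)
  m=3: (0.25239 - 0.32103j) × (-0.34287 + 0.16283j) = -0.03426 + 0.15117j  (running Σ = -0.11743 - 0.00000j)
Accumulated sum -0.11743 - 0.00000j; after 4π/(2l+1) scaling, -0.21081 - 0.00000j ⇒ P_3 = -0.210806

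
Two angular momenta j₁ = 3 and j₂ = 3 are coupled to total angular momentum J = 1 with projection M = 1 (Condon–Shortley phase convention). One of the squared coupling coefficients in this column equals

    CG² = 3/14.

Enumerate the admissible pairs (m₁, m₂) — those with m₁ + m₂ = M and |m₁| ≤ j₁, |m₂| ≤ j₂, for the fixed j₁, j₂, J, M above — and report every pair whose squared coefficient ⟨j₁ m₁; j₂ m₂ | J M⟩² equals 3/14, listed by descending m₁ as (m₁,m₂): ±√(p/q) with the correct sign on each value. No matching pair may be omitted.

Admissible pairs with m₁+m₂ = M = 1: (-2,3), (-1,2), (0,1), (1,0), (2,-1), (3,-2)
  (m₁,m₂)=(3,-2): CG² = 3/28, CG = +√(3/28)
  (m₁,m₂)=(2,-1): CG² = 5/28, CG = −√(5/28)
  (m₁,m₂)=(1,0): CG² = 3/14, CG = +√(3/14)   ← matches the target
  (m₁,m₂)=(0,1): CG² = 3/14, CG = −√(3/14)   ← matches the target
  (m₁,m₂)=(-1,2): CG² = 5/28, CG = +√(5/28)
  (m₁,m₂)=(-2,3): CG² = 3/28, CG = −√(3/28)
Pairs with CG² = 3/14: (1,0): +√(3/14); (0,1): −√(3/14)

(1,0): +√(3/14); (0,1): −√(3/14)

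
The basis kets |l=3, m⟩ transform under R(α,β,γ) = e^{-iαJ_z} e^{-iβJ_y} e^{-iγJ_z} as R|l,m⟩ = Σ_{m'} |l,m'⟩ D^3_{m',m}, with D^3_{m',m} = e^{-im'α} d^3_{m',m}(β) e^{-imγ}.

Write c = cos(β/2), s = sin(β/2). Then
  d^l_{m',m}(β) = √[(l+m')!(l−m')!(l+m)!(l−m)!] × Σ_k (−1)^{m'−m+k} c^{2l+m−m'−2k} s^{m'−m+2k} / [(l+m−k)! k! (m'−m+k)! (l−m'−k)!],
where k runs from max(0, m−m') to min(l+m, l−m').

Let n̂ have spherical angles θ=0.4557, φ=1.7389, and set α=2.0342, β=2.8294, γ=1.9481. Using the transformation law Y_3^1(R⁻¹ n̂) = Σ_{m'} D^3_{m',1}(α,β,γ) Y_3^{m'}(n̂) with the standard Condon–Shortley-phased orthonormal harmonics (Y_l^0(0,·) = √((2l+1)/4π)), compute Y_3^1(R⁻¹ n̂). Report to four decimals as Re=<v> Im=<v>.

Need the full column D^3_{m',1} for m'=−3..3 at α=2.0342, β=2.8294, γ=1.9481.
cos(β/2)=0.155463, sin(β/2)=0.987842
d^3_{-3,1}: single k=4 term ⇒ +0.089135;  D = -0.047188-0.075620i
d^3_{-2,1}: k∈[3..4] ⇒ +0.022907 -0.462450 = -0.439542;  D = +0.229557-0.374834i
d^3_{-1,1}: k∈[2..4] ⇒ +0.003420 -0.184117 +0.929232 = +0.748535;  D = +0.745762+0.064369i
d^3_{0,1}: k∈[1..3] ⇒ +0.000311 -0.037641 +0.506588 = +0.469258;  D = -0.172882-0.436251i
d^3_{1,1}: k∈[0..2] ⇒ +0.000014 -0.004560 +0.138088 = +0.133542;  D = -0.089064+0.099504i
d^3_{2,1}: k∈[0..1] ⇒ -0.000284 +0.022907 = +0.022624;  D = +0.021824+0.005962i
d^3_{3,1}: single k=0 term ⇒ +0.002208;  D = -0.000431-0.002165i
Y_3^{m'}(θ=0.4557,φ=1.7389) and Σ D·Y over m':
  (-0.0472-0.0756i)·(+0.0172+0.0311i)  (+0.2296-0.3748i)·(-0.1678+0.0586i)  (+0.7458+0.0644i)·(-0.0721-0.4251i)  (-0.1729-0.4363i)·(+0.3457+0.0000i)  (-0.0891+0.0995i)·(+0.0721-0.4251i)  (+0.0218+0.0060i)·(-0.1678-0.0586i)  (-0.0004-0.0022i)·(-0.0172+0.0311i)
Y_3^1(R⁻¹ n̂) = -0.068557-0.356106i

Re=-0.0686 Im=-0.3561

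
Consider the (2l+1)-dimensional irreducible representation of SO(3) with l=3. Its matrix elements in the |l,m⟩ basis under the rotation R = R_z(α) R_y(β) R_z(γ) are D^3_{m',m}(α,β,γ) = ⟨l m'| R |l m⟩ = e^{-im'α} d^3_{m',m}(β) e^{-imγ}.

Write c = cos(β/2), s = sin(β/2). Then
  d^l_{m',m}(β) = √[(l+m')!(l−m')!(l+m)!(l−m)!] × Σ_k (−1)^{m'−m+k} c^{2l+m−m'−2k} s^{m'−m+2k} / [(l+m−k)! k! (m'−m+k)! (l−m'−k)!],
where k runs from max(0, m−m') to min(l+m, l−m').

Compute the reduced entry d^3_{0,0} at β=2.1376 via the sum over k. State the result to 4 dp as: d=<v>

d^3_{0,0}(β=2.1376) via the finite sum:
With c≡cos(β/2)=0.481177 and s≡sin(β/2)=0.876624, N=[6·6·6·6]^{1/2}=36.000000
Admissible k: 0..3 (factorial args all ≥0)
  k=0: (−1)^0·36.0000/(36)·0.4812^6·0.8766^0 = +0.012412
  k=1: (−1)^1·36.0000/(4)·0.4812^4·0.8766^2 = -0.370755
  k=2: (−1)^2·36.0000/(4)·0.4812^2·0.8766^4 = +1.230564
  k=3: (−1)^3·36.0000/(36)·0.4812^0·0.8766^6 = -0.453815
d^3_{0,0}(2.1376) = +0.012412 -0.370755 +1.230564 -0.453815 = +0.418405

d=0.4184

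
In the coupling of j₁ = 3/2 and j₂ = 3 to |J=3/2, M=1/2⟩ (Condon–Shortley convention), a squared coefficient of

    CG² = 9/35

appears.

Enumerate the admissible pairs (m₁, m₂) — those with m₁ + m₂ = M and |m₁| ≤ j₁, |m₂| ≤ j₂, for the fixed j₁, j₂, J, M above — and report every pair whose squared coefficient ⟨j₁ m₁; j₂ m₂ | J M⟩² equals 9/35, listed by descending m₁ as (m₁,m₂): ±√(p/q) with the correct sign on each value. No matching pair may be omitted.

Admissible pairs with m₁+m₂ = M = 1/2: (-3/2,2), (-1/2,1), (1/2,0), (3/2,-1)
  (m₁,m₂)=(3/2,-1): CG² = 4/35, CG = +√(4/35)
  (m₁,m₂)=(1/2,0): CG² = 9/35, CG = −√(9/35)   ← matches the target
  (m₁,m₂)=(-1/2,1): CG² = 12/35, CG = +√(12/35)
  (m₁,m₂)=(-3/2,2): CG² = 2/7, CG = −√(2/7)
Pairs with CG² = 9/35: (1/2,0): −√(9/35)

(1/2,0): −√(9/35)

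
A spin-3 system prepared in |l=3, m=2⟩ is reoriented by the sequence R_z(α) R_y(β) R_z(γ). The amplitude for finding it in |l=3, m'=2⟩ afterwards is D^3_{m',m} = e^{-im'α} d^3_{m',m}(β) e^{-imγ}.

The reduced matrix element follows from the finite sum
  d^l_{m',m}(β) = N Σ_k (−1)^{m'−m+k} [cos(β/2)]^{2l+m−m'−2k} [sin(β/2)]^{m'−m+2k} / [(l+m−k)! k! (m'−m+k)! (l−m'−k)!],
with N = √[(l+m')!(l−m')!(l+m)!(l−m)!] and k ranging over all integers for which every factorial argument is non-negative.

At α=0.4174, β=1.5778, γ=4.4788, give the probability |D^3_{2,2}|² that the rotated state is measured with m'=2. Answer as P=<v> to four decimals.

P=0.2482

Split into d^3_{2,2}(β=1.5778) × two z-phases.
c=cos(1.577800/2)=0.704626, s=sin(1.577800/2)=0.709579; N=√[120·1·120·1]=120.000000
Admissible k: 0..1 (factorial args all ≥0)
  k=0: (−1)^0·120.0000/(120)·0.7046^6·0.7096^0 = +0.122392
  k=1: (−1)^1·120.0000/(24)·0.7046^4·0.7096^2 = -0.620592
d^3_{2,2}(1.5778) = +0.122392 -0.620592 = -0.498200
|D^3_{2,2}|² = |d^3_{2,2}(β)|² = (-0.498200)² = 0.248204 (the z-rotation phases have unit modulus)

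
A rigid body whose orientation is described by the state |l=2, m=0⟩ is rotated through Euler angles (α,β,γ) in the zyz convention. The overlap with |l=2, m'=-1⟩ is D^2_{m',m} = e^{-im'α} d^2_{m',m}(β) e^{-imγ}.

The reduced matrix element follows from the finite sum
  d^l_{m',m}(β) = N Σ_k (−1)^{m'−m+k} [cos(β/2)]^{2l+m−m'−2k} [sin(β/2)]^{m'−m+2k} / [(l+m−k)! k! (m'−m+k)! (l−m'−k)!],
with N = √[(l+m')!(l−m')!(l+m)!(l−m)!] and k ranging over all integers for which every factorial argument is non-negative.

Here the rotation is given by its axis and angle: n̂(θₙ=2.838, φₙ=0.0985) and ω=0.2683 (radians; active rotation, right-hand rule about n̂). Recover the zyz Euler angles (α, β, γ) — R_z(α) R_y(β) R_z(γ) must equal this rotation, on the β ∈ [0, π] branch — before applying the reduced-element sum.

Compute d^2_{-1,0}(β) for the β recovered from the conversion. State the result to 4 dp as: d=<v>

Axis–angle → zyz. n̂ = (sinθₙcosφₙ, sinθₙsinφₙ, cosθₙ) = (+0.297501, +0.029399, -0.954269), ω = 0.2683.
R = I cosω + sinω [n̂]ₓ + (1−cosω) n̂n̂ᵀ gives
  R = [+0.967389, +0.253283, -0.002364; -0.252657, +0.964254, -0.079869; -0.017950, +0.077862, +0.996803]
β = atan2(√(R₁₃²+R₂₃²), R₃₃) = 0.079989; α = atan2(R₂₃, R₁₃) mod 2π = 4.682805; γ = atan2(R₃₂, −R₃₁) mod 2π = 1.344213
d^2_{-1,0}(β=0.0800) via the finite sum:
With c≡cos(β/2)=0.999200 and s≡sin(β/2)=0.039984, N=[1·6·2·2]^{1/2}=4.898979
k∈{1,2} keeps every argument non-negative
  k=1: (−1)^0·4.8990/(2)·0.9992^3·0.0400^1 = +0.097706
  k=2: (−1)^1·4.8990/(2)·0.9992^1·0.0400^3 = -0.000156
d^2_{-1,0}(0.0800) = +0.097706 -0.000156 = +0.097549

d=0.0975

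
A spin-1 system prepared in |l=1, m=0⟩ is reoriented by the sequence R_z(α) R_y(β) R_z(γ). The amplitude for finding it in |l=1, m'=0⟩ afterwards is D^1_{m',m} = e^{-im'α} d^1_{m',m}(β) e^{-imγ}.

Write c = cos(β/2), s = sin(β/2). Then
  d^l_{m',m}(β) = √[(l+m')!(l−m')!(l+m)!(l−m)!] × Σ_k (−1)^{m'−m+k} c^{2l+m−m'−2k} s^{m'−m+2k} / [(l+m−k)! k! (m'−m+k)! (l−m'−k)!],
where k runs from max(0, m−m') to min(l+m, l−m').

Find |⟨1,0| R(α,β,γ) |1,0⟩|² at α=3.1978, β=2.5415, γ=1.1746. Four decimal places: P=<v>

P=0.6811

Split into d^1_{0,0}(β=2.5415) × two z-phases.
With c≡cos(β/2)=0.295564 and s≡sin(β/2)=0.955323, N=[1·1·1·1]^{1/2}=1.000000
Admissible k: 0..1 (factorial args all ≥0)
  k=0: (−1)^0·1.0000/(1)·0.2956^2·0.9553^0 = +0.087358
  k=1: (−1)^1·1.0000/(1)·0.2956^0·0.9553^2 = -0.912642
d^1_{0,0}(2.5415) = +0.087358 -0.912642 = -0.825283
|D^1_{0,0}|² = |d^1_{0,0}(β)|² = (-0.825283)² = 0.681093 (the z-rotation phases have unit modulus)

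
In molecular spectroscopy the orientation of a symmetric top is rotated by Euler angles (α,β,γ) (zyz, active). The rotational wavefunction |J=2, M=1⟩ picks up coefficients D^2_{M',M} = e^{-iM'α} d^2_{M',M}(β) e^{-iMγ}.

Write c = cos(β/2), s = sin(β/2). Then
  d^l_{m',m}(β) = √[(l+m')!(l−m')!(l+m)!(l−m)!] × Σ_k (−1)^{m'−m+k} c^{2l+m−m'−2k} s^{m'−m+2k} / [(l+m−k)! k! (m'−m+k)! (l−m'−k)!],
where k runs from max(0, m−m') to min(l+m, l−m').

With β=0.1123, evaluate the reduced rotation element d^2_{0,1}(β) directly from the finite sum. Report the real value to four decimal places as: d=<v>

d=0.1364

d^2_{0,1}(β=0.1123) via the finite sum:
Half-angle: c=0.998424, s=0.056120. N=√(2·2·6·1)=4.898979
Admissible k: 1..2 (factorial args all ≥0)
  k=1: (−1)^0·4.8990/(2)·0.9984^3·0.0561^1 = +0.136818
  k=2: (−1)^1·4.8990/(2)·0.9984^1·0.0561^3 = -0.000432
d^2_{0,1}(0.1123) = +0.136818 -0.000432 = +0.136385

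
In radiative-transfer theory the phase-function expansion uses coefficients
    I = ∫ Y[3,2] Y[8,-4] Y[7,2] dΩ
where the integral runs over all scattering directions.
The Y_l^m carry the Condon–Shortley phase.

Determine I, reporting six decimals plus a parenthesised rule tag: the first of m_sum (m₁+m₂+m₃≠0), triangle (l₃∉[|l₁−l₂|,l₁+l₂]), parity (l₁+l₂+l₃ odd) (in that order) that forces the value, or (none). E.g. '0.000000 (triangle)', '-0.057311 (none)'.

0.021050 (none)

m-sum 0 ✓  L=18 even ✓  5≤7≤11 ✓
Π(2lᵢ+1) = 7×17×15 = 1785
triangle coeff Δ(3,8,7) = 1/5290740
Σ_t [1,3]: t=1:−1/7257600 t=2:+1/2073600 t=3:−1/7257600 = 1/4838400
(3j)²=252/20995 [(3 8 7; 0 0 0)], sign=-1
Σ_t [0,1]: t=0:+1/23224320 t=1:−1/26127360 = 1/209018880
(3j)²=275/1058148 [(3 8 7; 2 -4 2)], sign=-1
⇒ 4πI² = 5775/1037153
I = (+1)√(5775/1037153/(4π)) = 0.02104988
No selection rule forces the value: the integral is nonzero (none).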